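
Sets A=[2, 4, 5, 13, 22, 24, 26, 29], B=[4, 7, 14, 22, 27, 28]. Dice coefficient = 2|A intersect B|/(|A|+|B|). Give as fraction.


A intersect B = [4, 22]
|A intersect B| = 2
|A| = 8, |B| = 6
Dice = 2*2 / (8+6)
= 4 / 14 = 2/7

2/7


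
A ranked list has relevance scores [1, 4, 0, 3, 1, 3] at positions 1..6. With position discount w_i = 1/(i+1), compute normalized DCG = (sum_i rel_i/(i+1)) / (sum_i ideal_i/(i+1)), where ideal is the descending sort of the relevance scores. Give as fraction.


Position discount weights w_i = 1/(i+1) for i=1..6:
Weights = [1/2, 1/3, 1/4, 1/5, 1/6, 1/7]
Actual relevance: [1, 4, 0, 3, 1, 3]
DCG = 1/2 + 4/3 + 0/4 + 3/5 + 1/6 + 3/7 = 106/35
Ideal relevance (sorted desc): [4, 3, 3, 1, 1, 0]
Ideal DCG = 4/2 + 3/3 + 3/4 + 1/5 + 1/6 + 0/7 = 247/60
nDCG = DCG / ideal_DCG = 106/35 / 247/60 = 1272/1729

1272/1729


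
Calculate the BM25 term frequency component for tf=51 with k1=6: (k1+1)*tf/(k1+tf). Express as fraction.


BM25 TF component = (k1+1)*tf / (k1+tf)
k1 = 6, tf = 51
Numerator = (6+1)*51 = 357
Denominator = 6 + 51 = 57
= 357/57 = 119/19

119/19


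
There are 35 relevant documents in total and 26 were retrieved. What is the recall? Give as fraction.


Recall = retrieved_relevant / total_relevant
= 26 / 35
= 26 / (26 + 9)
= 26/35

26/35


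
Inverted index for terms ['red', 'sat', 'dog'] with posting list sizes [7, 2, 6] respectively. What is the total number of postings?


Summing posting list sizes:
'red': 7 postings
'sat': 2 postings
'dog': 6 postings
Total = 7 + 2 + 6 = 15

15


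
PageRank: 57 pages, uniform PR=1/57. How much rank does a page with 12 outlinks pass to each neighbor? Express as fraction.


Initial PR = 1/57 = 1/57
Outlinks = 12
Contribution per link = PR / outlinks
= 1/57 / 12
= 1/684

1/684


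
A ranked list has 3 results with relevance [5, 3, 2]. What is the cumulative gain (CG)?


Cumulative Gain = sum of relevance scores
Position 1: rel=5, running sum=5
Position 2: rel=3, running sum=8
Position 3: rel=2, running sum=10
CG = 10

10


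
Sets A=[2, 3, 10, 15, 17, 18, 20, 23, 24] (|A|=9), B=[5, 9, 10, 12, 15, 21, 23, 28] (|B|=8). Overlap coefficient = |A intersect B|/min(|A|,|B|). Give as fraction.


A intersect B = [10, 15, 23]
|A intersect B| = 3
min(|A|, |B|) = min(9, 8) = 8
Overlap = 3 / 8 = 3/8

3/8


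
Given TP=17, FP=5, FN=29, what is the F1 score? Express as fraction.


F1 = 2 * P * R / (P + R)
P = TP/(TP+FP) = 17/22 = 17/22
R = TP/(TP+FN) = 17/46 = 17/46
2 * P * R = 2 * 17/22 * 17/46 = 289/506
P + R = 17/22 + 17/46 = 289/253
F1 = 289/506 / 289/253 = 1/2

1/2


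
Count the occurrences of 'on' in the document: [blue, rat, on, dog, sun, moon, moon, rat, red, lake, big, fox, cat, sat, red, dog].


Document has 16 words
Scanning for 'on':
Found at positions: [2]
Count = 1

1


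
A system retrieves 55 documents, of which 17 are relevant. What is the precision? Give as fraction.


Precision = relevant_retrieved / total_retrieved
= 17 / 55
= 17 / (17 + 38)
= 17/55

17/55


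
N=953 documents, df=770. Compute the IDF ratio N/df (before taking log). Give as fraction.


IDF ratio = N / df
= 953 / 770
= 953/770

953/770


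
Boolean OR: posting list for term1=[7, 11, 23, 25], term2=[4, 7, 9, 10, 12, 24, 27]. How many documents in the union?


Boolean OR: find union of posting lists
term1 docs: [7, 11, 23, 25]
term2 docs: [4, 7, 9, 10, 12, 24, 27]
Union: [4, 7, 9, 10, 11, 12, 23, 24, 25, 27]
|union| = 10

10


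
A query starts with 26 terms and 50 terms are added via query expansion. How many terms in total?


Original terms: 26
Expansion terms: 50
Total = 26 + 50 = 76

76


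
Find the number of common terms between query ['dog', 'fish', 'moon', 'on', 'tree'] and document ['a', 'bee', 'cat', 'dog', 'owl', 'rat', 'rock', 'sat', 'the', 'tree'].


Query terms: ['dog', 'fish', 'moon', 'on', 'tree']
Document terms: ['a', 'bee', 'cat', 'dog', 'owl', 'rat', 'rock', 'sat', 'the', 'tree']
Common terms: ['dog', 'tree']
Overlap count = 2

2


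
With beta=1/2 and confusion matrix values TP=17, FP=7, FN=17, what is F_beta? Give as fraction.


P = TP/(TP+FP) = 17/24 = 17/24
R = TP/(TP+FN) = 17/34 = 1/2
beta^2 = 1/2^2 = 1/4
(1 + beta^2) = 5/4
Numerator = (1+beta^2)*P*R = 85/192
Denominator = beta^2*P + R = 17/96 + 1/2 = 65/96
F_beta = 17/26

17/26


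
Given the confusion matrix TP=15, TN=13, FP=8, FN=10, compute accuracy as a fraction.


Accuracy = (TP + TN) / (TP + TN + FP + FN)
TP + TN = 15 + 13 = 28
Total = 15 + 13 + 8 + 10 = 46
Accuracy = 28 / 46 = 14/23

14/23


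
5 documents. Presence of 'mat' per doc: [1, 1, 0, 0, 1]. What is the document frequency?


Checking each document for 'mat':
Doc 1: present
Doc 2: present
Doc 3: absent
Doc 4: absent
Doc 5: present
df = sum of presences = 1 + 1 + 0 + 0 + 1 = 3

3


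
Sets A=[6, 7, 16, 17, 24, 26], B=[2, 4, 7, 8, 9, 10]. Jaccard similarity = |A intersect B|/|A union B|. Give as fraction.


A intersect B = [7]
|A intersect B| = 1
A union B = [2, 4, 6, 7, 8, 9, 10, 16, 17, 24, 26]
|A union B| = 11
Jaccard = 1/11 = 1/11

1/11


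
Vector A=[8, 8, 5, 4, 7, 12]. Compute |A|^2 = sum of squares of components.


|A|^2 = sum of squared components
A[0]^2 = 8^2 = 64
A[1]^2 = 8^2 = 64
A[2]^2 = 5^2 = 25
A[3]^2 = 4^2 = 16
A[4]^2 = 7^2 = 49
A[5]^2 = 12^2 = 144
Sum = 64 + 64 + 25 + 16 + 49 + 144 = 362

362


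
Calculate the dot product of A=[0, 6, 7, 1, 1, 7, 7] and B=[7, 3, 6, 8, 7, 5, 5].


Dot product = sum of element-wise products
A[0]*B[0] = 0*7 = 0
A[1]*B[1] = 6*3 = 18
A[2]*B[2] = 7*6 = 42
A[3]*B[3] = 1*8 = 8
A[4]*B[4] = 1*7 = 7
A[5]*B[5] = 7*5 = 35
A[6]*B[6] = 7*5 = 35
Sum = 0 + 18 + 42 + 8 + 7 + 35 + 35 = 145

145


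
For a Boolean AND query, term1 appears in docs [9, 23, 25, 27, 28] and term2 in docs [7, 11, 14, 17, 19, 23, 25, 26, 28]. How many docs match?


Boolean AND: find intersection of posting lists
term1 docs: [9, 23, 25, 27, 28]
term2 docs: [7, 11, 14, 17, 19, 23, 25, 26, 28]
Intersection: [23, 25, 28]
|intersection| = 3

3


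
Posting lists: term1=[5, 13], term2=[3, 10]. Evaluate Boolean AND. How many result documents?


Boolean AND: find intersection of posting lists
term1 docs: [5, 13]
term2 docs: [3, 10]
Intersection: []
|intersection| = 0

0


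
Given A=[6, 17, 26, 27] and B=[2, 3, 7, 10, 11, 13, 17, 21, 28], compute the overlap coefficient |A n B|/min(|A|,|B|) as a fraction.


A intersect B = [17]
|A intersect B| = 1
min(|A|, |B|) = min(4, 9) = 4
Overlap = 1 / 4 = 1/4

1/4


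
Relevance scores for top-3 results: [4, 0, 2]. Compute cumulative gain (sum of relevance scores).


Cumulative Gain = sum of relevance scores
Position 1: rel=4, running sum=4
Position 2: rel=0, running sum=4
Position 3: rel=2, running sum=6
CG = 6

6


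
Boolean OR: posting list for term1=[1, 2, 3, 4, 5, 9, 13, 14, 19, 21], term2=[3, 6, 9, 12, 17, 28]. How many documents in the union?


Boolean OR: find union of posting lists
term1 docs: [1, 2, 3, 4, 5, 9, 13, 14, 19, 21]
term2 docs: [3, 6, 9, 12, 17, 28]
Union: [1, 2, 3, 4, 5, 6, 9, 12, 13, 14, 17, 19, 21, 28]
|union| = 14

14


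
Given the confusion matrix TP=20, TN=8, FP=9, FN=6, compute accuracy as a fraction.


Accuracy = (TP + TN) / (TP + TN + FP + FN)
TP + TN = 20 + 8 = 28
Total = 20 + 8 + 9 + 6 = 43
Accuracy = 28 / 43 = 28/43

28/43


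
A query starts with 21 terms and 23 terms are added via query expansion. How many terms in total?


Original terms: 21
Expansion terms: 23
Total = 21 + 23 = 44

44


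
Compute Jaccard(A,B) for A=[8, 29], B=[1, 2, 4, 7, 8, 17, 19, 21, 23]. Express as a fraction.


A intersect B = [8]
|A intersect B| = 1
A union B = [1, 2, 4, 7, 8, 17, 19, 21, 23, 29]
|A union B| = 10
Jaccard = 1/10 = 1/10

1/10


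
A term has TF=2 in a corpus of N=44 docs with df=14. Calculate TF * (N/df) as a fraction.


TF * (N/df)
= 2 * (44/14)
= 2 * 22/7
= 44/7

44/7


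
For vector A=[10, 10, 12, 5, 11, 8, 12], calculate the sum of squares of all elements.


|A|^2 = sum of squared components
A[0]^2 = 10^2 = 100
A[1]^2 = 10^2 = 100
A[2]^2 = 12^2 = 144
A[3]^2 = 5^2 = 25
A[4]^2 = 11^2 = 121
A[5]^2 = 8^2 = 64
A[6]^2 = 12^2 = 144
Sum = 100 + 100 + 144 + 25 + 121 + 64 + 144 = 698

698


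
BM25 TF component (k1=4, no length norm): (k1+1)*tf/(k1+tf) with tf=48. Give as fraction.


BM25 TF component = (k1+1)*tf / (k1+tf)
k1 = 4, tf = 48
Numerator = (4+1)*48 = 240
Denominator = 4 + 48 = 52
= 240/52 = 60/13

60/13


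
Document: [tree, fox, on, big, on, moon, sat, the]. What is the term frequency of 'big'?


Document has 8 words
Scanning for 'big':
Found at positions: [3]
Count = 1

1


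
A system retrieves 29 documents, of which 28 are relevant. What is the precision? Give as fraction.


Precision = relevant_retrieved / total_retrieved
= 28 / 29
= 28 / (28 + 1)
= 28/29

28/29


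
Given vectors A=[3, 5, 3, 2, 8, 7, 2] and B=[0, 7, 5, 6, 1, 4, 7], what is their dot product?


Dot product = sum of element-wise products
A[0]*B[0] = 3*0 = 0
A[1]*B[1] = 5*7 = 35
A[2]*B[2] = 3*5 = 15
A[3]*B[3] = 2*6 = 12
A[4]*B[4] = 8*1 = 8
A[5]*B[5] = 7*4 = 28
A[6]*B[6] = 2*7 = 14
Sum = 0 + 35 + 15 + 12 + 8 + 28 + 14 = 112

112


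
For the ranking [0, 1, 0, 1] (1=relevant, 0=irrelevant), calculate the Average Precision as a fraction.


Computing P@k for each relevant position:
Position 1: not relevant
Position 2: relevant, P@2 = 1/2 = 1/2
Position 3: not relevant
Position 4: relevant, P@4 = 2/4 = 1/2
Sum of P@k = 1/2 + 1/2 = 1
AP = 1 / 2 = 1/2

1/2


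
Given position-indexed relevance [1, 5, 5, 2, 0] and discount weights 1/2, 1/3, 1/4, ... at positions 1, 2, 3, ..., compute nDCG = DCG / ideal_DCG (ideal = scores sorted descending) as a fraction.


Position discount weights w_i = 1/(i+1) for i=1..5:
Weights = [1/2, 1/3, 1/4, 1/5, 1/6]
Actual relevance: [1, 5, 5, 2, 0]
DCG = 1/2 + 5/3 + 5/4 + 2/5 + 0/6 = 229/60
Ideal relevance (sorted desc): [5, 5, 2, 1, 0]
Ideal DCG = 5/2 + 5/3 + 2/4 + 1/5 + 0/6 = 73/15
nDCG = DCG / ideal_DCG = 229/60 / 73/15 = 229/292

229/292


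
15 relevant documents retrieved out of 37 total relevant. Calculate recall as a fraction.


Recall = retrieved_relevant / total_relevant
= 15 / 37
= 15 / (15 + 22)
= 15/37

15/37


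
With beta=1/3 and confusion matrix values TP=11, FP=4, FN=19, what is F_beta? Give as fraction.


P = TP/(TP+FP) = 11/15 = 11/15
R = TP/(TP+FN) = 11/30 = 11/30
beta^2 = 1/3^2 = 1/9
(1 + beta^2) = 10/9
Numerator = (1+beta^2)*P*R = 121/405
Denominator = beta^2*P + R = 11/135 + 11/30 = 121/270
F_beta = 2/3

2/3


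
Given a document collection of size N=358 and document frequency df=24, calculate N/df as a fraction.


IDF ratio = N / df
= 358 / 24
= 179/12

179/12


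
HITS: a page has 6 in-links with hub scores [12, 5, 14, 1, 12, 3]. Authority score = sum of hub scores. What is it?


Authority = sum of hub scores of in-linkers
In-link 1: hub score = 12
In-link 2: hub score = 5
In-link 3: hub score = 14
In-link 4: hub score = 1
In-link 5: hub score = 12
In-link 6: hub score = 3
Authority = 12 + 5 + 14 + 1 + 12 + 3 = 47

47


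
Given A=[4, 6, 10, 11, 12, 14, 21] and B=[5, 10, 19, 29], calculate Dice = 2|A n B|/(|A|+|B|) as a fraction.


A intersect B = [10]
|A intersect B| = 1
|A| = 7, |B| = 4
Dice = 2*1 / (7+4)
= 2 / 11 = 2/11

2/11


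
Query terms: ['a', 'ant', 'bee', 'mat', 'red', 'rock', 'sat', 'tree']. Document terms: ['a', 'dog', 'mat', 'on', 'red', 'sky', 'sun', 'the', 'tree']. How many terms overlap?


Query terms: ['a', 'ant', 'bee', 'mat', 'red', 'rock', 'sat', 'tree']
Document terms: ['a', 'dog', 'mat', 'on', 'red', 'sky', 'sun', 'the', 'tree']
Common terms: ['a', 'mat', 'red', 'tree']
Overlap count = 4

4


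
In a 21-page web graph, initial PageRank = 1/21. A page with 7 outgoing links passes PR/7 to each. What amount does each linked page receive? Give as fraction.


Initial PR = 1/21 = 1/21
Outlinks = 7
Contribution per link = PR / outlinks
= 1/21 / 7
= 1/147

1/147


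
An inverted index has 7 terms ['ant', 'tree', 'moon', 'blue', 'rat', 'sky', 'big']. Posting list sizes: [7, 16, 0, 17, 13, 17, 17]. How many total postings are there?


Summing posting list sizes:
'ant': 7 postings
'tree': 16 postings
'moon': 0 postings
'blue': 17 postings
'rat': 13 postings
'sky': 17 postings
'big': 17 postings
Total = 7 + 16 + 0 + 17 + 13 + 17 + 17 = 87

87


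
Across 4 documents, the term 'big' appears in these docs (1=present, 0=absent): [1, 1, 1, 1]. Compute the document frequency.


Checking each document for 'big':
Doc 1: present
Doc 2: present
Doc 3: present
Doc 4: present
df = sum of presences = 1 + 1 + 1 + 1 = 4

4


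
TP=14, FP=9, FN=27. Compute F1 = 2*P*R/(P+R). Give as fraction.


F1 = 2 * P * R / (P + R)
P = TP/(TP+FP) = 14/23 = 14/23
R = TP/(TP+FN) = 14/41 = 14/41
2 * P * R = 2 * 14/23 * 14/41 = 392/943
P + R = 14/23 + 14/41 = 896/943
F1 = 392/943 / 896/943 = 7/16

7/16


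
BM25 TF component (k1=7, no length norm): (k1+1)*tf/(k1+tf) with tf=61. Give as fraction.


BM25 TF component = (k1+1)*tf / (k1+tf)
k1 = 7, tf = 61
Numerator = (7+1)*61 = 488
Denominator = 7 + 61 = 68
= 488/68 = 122/17

122/17


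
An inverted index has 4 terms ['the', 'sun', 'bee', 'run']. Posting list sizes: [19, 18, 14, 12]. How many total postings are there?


Summing posting list sizes:
'the': 19 postings
'sun': 18 postings
'bee': 14 postings
'run': 12 postings
Total = 19 + 18 + 14 + 12 = 63

63


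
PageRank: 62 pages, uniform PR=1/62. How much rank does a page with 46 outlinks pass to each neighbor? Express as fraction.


Initial PR = 1/62 = 1/62
Outlinks = 46
Contribution per link = PR / outlinks
= 1/62 / 46
= 1/2852

1/2852


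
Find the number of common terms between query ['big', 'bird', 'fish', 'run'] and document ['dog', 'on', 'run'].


Query terms: ['big', 'bird', 'fish', 'run']
Document terms: ['dog', 'on', 'run']
Common terms: ['run']
Overlap count = 1

1


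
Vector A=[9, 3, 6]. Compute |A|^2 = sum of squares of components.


|A|^2 = sum of squared components
A[0]^2 = 9^2 = 81
A[1]^2 = 3^2 = 9
A[2]^2 = 6^2 = 36
Sum = 81 + 9 + 36 = 126

126


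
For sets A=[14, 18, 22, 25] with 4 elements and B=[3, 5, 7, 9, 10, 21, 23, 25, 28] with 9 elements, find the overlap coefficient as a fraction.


A intersect B = [25]
|A intersect B| = 1
min(|A|, |B|) = min(4, 9) = 4
Overlap = 1 / 4 = 1/4

1/4


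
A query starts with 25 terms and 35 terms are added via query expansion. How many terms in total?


Original terms: 25
Expansion terms: 35
Total = 25 + 35 = 60

60


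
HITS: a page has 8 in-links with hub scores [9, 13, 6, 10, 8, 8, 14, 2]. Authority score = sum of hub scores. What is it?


Authority = sum of hub scores of in-linkers
In-link 1: hub score = 9
In-link 2: hub score = 13
In-link 3: hub score = 6
In-link 4: hub score = 10
In-link 5: hub score = 8
In-link 6: hub score = 8
In-link 7: hub score = 14
In-link 8: hub score = 2
Authority = 9 + 13 + 6 + 10 + 8 + 8 + 14 + 2 = 70

70


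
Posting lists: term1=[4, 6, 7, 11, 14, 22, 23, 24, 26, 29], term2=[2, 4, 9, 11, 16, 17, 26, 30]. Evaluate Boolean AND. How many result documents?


Boolean AND: find intersection of posting lists
term1 docs: [4, 6, 7, 11, 14, 22, 23, 24, 26, 29]
term2 docs: [2, 4, 9, 11, 16, 17, 26, 30]
Intersection: [4, 11, 26]
|intersection| = 3

3


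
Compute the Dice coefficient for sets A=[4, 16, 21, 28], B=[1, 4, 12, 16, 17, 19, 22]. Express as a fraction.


A intersect B = [4, 16]
|A intersect B| = 2
|A| = 4, |B| = 7
Dice = 2*2 / (4+7)
= 4 / 11 = 4/11

4/11


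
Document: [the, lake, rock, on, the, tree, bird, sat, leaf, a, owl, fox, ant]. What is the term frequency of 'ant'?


Document has 13 words
Scanning for 'ant':
Found at positions: [12]
Count = 1

1


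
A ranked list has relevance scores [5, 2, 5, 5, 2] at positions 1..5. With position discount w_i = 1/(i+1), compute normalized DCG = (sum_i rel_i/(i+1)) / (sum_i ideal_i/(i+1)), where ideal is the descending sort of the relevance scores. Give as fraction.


Position discount weights w_i = 1/(i+1) for i=1..5:
Weights = [1/2, 1/3, 1/4, 1/5, 1/6]
Actual relevance: [5, 2, 5, 5, 2]
DCG = 5/2 + 2/3 + 5/4 + 5/5 + 2/6 = 23/4
Ideal relevance (sorted desc): [5, 5, 5, 2, 2]
Ideal DCG = 5/2 + 5/3 + 5/4 + 2/5 + 2/6 = 123/20
nDCG = DCG / ideal_DCG = 23/4 / 123/20 = 115/123

115/123


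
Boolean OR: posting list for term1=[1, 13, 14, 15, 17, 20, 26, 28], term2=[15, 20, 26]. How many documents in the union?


Boolean OR: find union of posting lists
term1 docs: [1, 13, 14, 15, 17, 20, 26, 28]
term2 docs: [15, 20, 26]
Union: [1, 13, 14, 15, 17, 20, 26, 28]
|union| = 8

8


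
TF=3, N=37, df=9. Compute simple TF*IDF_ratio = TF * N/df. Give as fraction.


TF * (N/df)
= 3 * (37/9)
= 3 * 37/9
= 37/3

37/3


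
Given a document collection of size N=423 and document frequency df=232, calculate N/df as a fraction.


IDF ratio = N / df
= 423 / 232
= 423/232

423/232


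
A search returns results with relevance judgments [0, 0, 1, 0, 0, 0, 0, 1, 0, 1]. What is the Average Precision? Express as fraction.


Computing P@k for each relevant position:
Position 1: not relevant
Position 2: not relevant
Position 3: relevant, P@3 = 1/3 = 1/3
Position 4: not relevant
Position 5: not relevant
Position 6: not relevant
Position 7: not relevant
Position 8: relevant, P@8 = 2/8 = 1/4
Position 9: not relevant
Position 10: relevant, P@10 = 3/10 = 3/10
Sum of P@k = 1/3 + 1/4 + 3/10 = 53/60
AP = 53/60 / 3 = 53/180

53/180


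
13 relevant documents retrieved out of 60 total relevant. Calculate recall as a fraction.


Recall = retrieved_relevant / total_relevant
= 13 / 60
= 13 / (13 + 47)
= 13/60

13/60


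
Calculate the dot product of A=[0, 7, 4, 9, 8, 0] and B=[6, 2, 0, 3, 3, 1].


Dot product = sum of element-wise products
A[0]*B[0] = 0*6 = 0
A[1]*B[1] = 7*2 = 14
A[2]*B[2] = 4*0 = 0
A[3]*B[3] = 9*3 = 27
A[4]*B[4] = 8*3 = 24
A[5]*B[5] = 0*1 = 0
Sum = 0 + 14 + 0 + 27 + 24 + 0 = 65

65


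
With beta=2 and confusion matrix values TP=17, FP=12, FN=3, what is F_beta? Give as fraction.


P = TP/(TP+FP) = 17/29 = 17/29
R = TP/(TP+FN) = 17/20 = 17/20
beta^2 = 2^2 = 4
(1 + beta^2) = 5
Numerator = (1+beta^2)*P*R = 289/116
Denominator = beta^2*P + R = 68/29 + 17/20 = 1853/580
F_beta = 85/109

85/109


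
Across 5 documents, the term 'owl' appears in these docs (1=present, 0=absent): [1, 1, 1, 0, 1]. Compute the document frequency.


Checking each document for 'owl':
Doc 1: present
Doc 2: present
Doc 3: present
Doc 4: absent
Doc 5: present
df = sum of presences = 1 + 1 + 1 + 0 + 1 = 4

4


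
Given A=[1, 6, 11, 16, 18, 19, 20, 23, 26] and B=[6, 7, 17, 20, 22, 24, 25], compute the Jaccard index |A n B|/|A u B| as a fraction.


A intersect B = [6, 20]
|A intersect B| = 2
A union B = [1, 6, 7, 11, 16, 17, 18, 19, 20, 22, 23, 24, 25, 26]
|A union B| = 14
Jaccard = 2/14 = 1/7

1/7


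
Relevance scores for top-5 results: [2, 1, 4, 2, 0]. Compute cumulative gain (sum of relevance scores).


Cumulative Gain = sum of relevance scores
Position 1: rel=2, running sum=2
Position 2: rel=1, running sum=3
Position 3: rel=4, running sum=7
Position 4: rel=2, running sum=9
Position 5: rel=0, running sum=9
CG = 9

9


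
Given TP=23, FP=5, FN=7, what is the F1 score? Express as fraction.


F1 = 2 * P * R / (P + R)
P = TP/(TP+FP) = 23/28 = 23/28
R = TP/(TP+FN) = 23/30 = 23/30
2 * P * R = 2 * 23/28 * 23/30 = 529/420
P + R = 23/28 + 23/30 = 667/420
F1 = 529/420 / 667/420 = 23/29

23/29


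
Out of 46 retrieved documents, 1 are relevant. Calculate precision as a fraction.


Precision = relevant_retrieved / total_retrieved
= 1 / 46
= 1 / (1 + 45)
= 1/46

1/46


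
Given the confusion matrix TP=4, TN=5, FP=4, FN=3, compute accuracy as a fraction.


Accuracy = (TP + TN) / (TP + TN + FP + FN)
TP + TN = 4 + 5 = 9
Total = 4 + 5 + 4 + 3 = 16
Accuracy = 9 / 16 = 9/16

9/16


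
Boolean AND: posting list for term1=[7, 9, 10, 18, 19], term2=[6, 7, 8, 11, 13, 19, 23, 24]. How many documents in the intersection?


Boolean AND: find intersection of posting lists
term1 docs: [7, 9, 10, 18, 19]
term2 docs: [6, 7, 8, 11, 13, 19, 23, 24]
Intersection: [7, 19]
|intersection| = 2

2


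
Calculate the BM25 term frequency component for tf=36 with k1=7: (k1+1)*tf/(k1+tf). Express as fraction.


BM25 TF component = (k1+1)*tf / (k1+tf)
k1 = 7, tf = 36
Numerator = (7+1)*36 = 288
Denominator = 7 + 36 = 43
= 288/43 = 288/43

288/43


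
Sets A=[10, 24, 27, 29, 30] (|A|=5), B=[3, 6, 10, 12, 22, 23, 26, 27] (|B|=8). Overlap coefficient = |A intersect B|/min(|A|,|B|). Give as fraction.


A intersect B = [10, 27]
|A intersect B| = 2
min(|A|, |B|) = min(5, 8) = 5
Overlap = 2 / 5 = 2/5

2/5


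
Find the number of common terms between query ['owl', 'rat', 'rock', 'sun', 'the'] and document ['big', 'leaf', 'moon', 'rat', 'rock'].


Query terms: ['owl', 'rat', 'rock', 'sun', 'the']
Document terms: ['big', 'leaf', 'moon', 'rat', 'rock']
Common terms: ['rat', 'rock']
Overlap count = 2

2


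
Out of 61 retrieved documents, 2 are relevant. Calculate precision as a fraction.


Precision = relevant_retrieved / total_retrieved
= 2 / 61
= 2 / (2 + 59)
= 2/61

2/61


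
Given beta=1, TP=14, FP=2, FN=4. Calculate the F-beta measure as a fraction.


P = TP/(TP+FP) = 14/16 = 7/8
R = TP/(TP+FN) = 14/18 = 7/9
beta^2 = 1^2 = 1
(1 + beta^2) = 2
Numerator = (1+beta^2)*P*R = 49/36
Denominator = beta^2*P + R = 7/8 + 7/9 = 119/72
F_beta = 14/17

14/17


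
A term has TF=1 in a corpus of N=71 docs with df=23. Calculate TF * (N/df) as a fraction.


TF * (N/df)
= 1 * (71/23)
= 1 * 71/23
= 71/23

71/23


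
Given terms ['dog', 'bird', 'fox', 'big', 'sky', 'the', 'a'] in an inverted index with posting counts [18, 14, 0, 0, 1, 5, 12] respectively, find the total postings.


Summing posting list sizes:
'dog': 18 postings
'bird': 14 postings
'fox': 0 postings
'big': 0 postings
'sky': 1 postings
'the': 5 postings
'a': 12 postings
Total = 18 + 14 + 0 + 0 + 1 + 5 + 12 = 50

50


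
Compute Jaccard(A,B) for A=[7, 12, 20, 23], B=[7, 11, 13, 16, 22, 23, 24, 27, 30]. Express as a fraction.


A intersect B = [7, 23]
|A intersect B| = 2
A union B = [7, 11, 12, 13, 16, 20, 22, 23, 24, 27, 30]
|A union B| = 11
Jaccard = 2/11 = 2/11

2/11


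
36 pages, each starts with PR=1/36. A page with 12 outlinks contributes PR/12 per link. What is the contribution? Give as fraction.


Initial PR = 1/36 = 1/36
Outlinks = 12
Contribution per link = PR / outlinks
= 1/36 / 12
= 1/432

1/432


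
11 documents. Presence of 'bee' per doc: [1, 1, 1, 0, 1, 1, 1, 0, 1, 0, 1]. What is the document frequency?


Checking each document for 'bee':
Doc 1: present
Doc 2: present
Doc 3: present
Doc 4: absent
Doc 5: present
Doc 6: present
Doc 7: present
Doc 8: absent
Doc 9: present
Doc 10: absent
Doc 11: present
df = sum of presences = 1 + 1 + 1 + 0 + 1 + 1 + 1 + 0 + 1 + 0 + 1 = 8

8


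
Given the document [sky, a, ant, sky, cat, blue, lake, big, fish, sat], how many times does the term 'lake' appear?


Document has 10 words
Scanning for 'lake':
Found at positions: [6]
Count = 1

1


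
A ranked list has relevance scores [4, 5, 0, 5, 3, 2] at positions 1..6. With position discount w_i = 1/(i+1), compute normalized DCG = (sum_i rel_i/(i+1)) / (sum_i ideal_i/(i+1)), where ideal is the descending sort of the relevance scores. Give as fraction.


Position discount weights w_i = 1/(i+1) for i=1..6:
Weights = [1/2, 1/3, 1/4, 1/5, 1/6, 1/7]
Actual relevance: [4, 5, 0, 5, 3, 2]
DCG = 4/2 + 5/3 + 0/4 + 5/5 + 3/6 + 2/7 = 229/42
Ideal relevance (sorted desc): [5, 5, 4, 3, 2, 0]
Ideal DCG = 5/2 + 5/3 + 4/4 + 3/5 + 2/6 + 0/7 = 61/10
nDCG = DCG / ideal_DCG = 229/42 / 61/10 = 1145/1281

1145/1281


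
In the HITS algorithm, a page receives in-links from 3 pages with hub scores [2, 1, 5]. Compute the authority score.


Authority = sum of hub scores of in-linkers
In-link 1: hub score = 2
In-link 2: hub score = 1
In-link 3: hub score = 5
Authority = 2 + 1 + 5 = 8

8


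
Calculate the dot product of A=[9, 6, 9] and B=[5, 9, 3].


Dot product = sum of element-wise products
A[0]*B[0] = 9*5 = 45
A[1]*B[1] = 6*9 = 54
A[2]*B[2] = 9*3 = 27
Sum = 45 + 54 + 27 = 126

126


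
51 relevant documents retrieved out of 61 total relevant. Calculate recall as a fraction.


Recall = retrieved_relevant / total_relevant
= 51 / 61
= 51 / (51 + 10)
= 51/61

51/61


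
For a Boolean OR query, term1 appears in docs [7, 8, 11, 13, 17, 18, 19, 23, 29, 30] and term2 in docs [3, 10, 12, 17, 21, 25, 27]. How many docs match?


Boolean OR: find union of posting lists
term1 docs: [7, 8, 11, 13, 17, 18, 19, 23, 29, 30]
term2 docs: [3, 10, 12, 17, 21, 25, 27]
Union: [3, 7, 8, 10, 11, 12, 13, 17, 18, 19, 21, 23, 25, 27, 29, 30]
|union| = 16

16


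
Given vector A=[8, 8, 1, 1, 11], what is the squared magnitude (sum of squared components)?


|A|^2 = sum of squared components
A[0]^2 = 8^2 = 64
A[1]^2 = 8^2 = 64
A[2]^2 = 1^2 = 1
A[3]^2 = 1^2 = 1
A[4]^2 = 11^2 = 121
Sum = 64 + 64 + 1 + 1 + 121 = 251

251


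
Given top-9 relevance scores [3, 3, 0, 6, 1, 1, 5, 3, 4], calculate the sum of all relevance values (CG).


Cumulative Gain = sum of relevance scores
Position 1: rel=3, running sum=3
Position 2: rel=3, running sum=6
Position 3: rel=0, running sum=6
Position 4: rel=6, running sum=12
Position 5: rel=1, running sum=13
Position 6: rel=1, running sum=14
Position 7: rel=5, running sum=19
Position 8: rel=3, running sum=22
Position 9: rel=4, running sum=26
CG = 26

26


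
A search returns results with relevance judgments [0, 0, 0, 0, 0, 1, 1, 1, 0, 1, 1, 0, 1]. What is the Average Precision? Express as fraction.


Computing P@k for each relevant position:
Position 1: not relevant
Position 2: not relevant
Position 3: not relevant
Position 4: not relevant
Position 5: not relevant
Position 6: relevant, P@6 = 1/6 = 1/6
Position 7: relevant, P@7 = 2/7 = 2/7
Position 8: relevant, P@8 = 3/8 = 3/8
Position 9: not relevant
Position 10: relevant, P@10 = 4/10 = 2/5
Position 11: relevant, P@11 = 5/11 = 5/11
Position 12: not relevant
Position 13: relevant, P@13 = 6/13 = 6/13
Sum of P@k = 1/6 + 2/7 + 3/8 + 2/5 + 5/11 + 6/13 = 257473/120120
AP = 257473/120120 / 6 = 257473/720720

257473/720720


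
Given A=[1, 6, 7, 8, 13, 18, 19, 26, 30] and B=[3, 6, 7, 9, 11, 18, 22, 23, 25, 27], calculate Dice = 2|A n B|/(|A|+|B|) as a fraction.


A intersect B = [6, 7, 18]
|A intersect B| = 3
|A| = 9, |B| = 10
Dice = 2*3 / (9+10)
= 6 / 19 = 6/19

6/19


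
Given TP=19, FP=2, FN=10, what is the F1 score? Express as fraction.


F1 = 2 * P * R / (P + R)
P = TP/(TP+FP) = 19/21 = 19/21
R = TP/(TP+FN) = 19/29 = 19/29
2 * P * R = 2 * 19/21 * 19/29 = 722/609
P + R = 19/21 + 19/29 = 950/609
F1 = 722/609 / 950/609 = 19/25

19/25


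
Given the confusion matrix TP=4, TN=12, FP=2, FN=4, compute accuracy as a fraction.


Accuracy = (TP + TN) / (TP + TN + FP + FN)
TP + TN = 4 + 12 = 16
Total = 4 + 12 + 2 + 4 = 22
Accuracy = 16 / 22 = 8/11

8/11


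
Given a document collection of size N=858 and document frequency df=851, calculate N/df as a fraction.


IDF ratio = N / df
= 858 / 851
= 858/851

858/851


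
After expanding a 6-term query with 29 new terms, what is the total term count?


Original terms: 6
Expansion terms: 29
Total = 6 + 29 = 35

35


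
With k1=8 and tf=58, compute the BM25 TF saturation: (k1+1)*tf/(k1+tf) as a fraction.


BM25 TF component = (k1+1)*tf / (k1+tf)
k1 = 8, tf = 58
Numerator = (8+1)*58 = 522
Denominator = 8 + 58 = 66
= 522/66 = 87/11

87/11


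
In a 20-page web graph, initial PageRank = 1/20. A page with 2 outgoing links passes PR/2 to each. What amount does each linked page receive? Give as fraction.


Initial PR = 1/20 = 1/20
Outlinks = 2
Contribution per link = PR / outlinks
= 1/20 / 2
= 1/40

1/40


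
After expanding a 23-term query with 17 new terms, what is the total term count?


Original terms: 23
Expansion terms: 17
Total = 23 + 17 = 40

40


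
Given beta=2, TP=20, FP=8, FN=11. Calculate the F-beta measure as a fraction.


P = TP/(TP+FP) = 20/28 = 5/7
R = TP/(TP+FN) = 20/31 = 20/31
beta^2 = 2^2 = 4
(1 + beta^2) = 5
Numerator = (1+beta^2)*P*R = 500/217
Denominator = beta^2*P + R = 20/7 + 20/31 = 760/217
F_beta = 25/38

25/38


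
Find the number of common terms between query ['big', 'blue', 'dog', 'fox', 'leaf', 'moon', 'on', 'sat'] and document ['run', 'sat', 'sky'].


Query terms: ['big', 'blue', 'dog', 'fox', 'leaf', 'moon', 'on', 'sat']
Document terms: ['run', 'sat', 'sky']
Common terms: ['sat']
Overlap count = 1

1


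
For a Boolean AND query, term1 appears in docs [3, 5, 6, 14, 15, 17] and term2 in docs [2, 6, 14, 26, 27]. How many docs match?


Boolean AND: find intersection of posting lists
term1 docs: [3, 5, 6, 14, 15, 17]
term2 docs: [2, 6, 14, 26, 27]
Intersection: [6, 14]
|intersection| = 2

2


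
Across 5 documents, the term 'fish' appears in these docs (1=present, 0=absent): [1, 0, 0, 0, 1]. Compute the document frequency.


Checking each document for 'fish':
Doc 1: present
Doc 2: absent
Doc 3: absent
Doc 4: absent
Doc 5: present
df = sum of presences = 1 + 0 + 0 + 0 + 1 = 2

2


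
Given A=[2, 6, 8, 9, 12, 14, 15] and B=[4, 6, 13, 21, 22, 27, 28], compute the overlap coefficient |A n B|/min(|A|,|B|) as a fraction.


A intersect B = [6]
|A intersect B| = 1
min(|A|, |B|) = min(7, 7) = 7
Overlap = 1 / 7 = 1/7

1/7


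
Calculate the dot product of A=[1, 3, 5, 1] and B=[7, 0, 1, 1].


Dot product = sum of element-wise products
A[0]*B[0] = 1*7 = 7
A[1]*B[1] = 3*0 = 0
A[2]*B[2] = 5*1 = 5
A[3]*B[3] = 1*1 = 1
Sum = 7 + 0 + 5 + 1 = 13

13


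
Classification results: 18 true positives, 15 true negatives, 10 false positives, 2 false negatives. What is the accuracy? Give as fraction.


Accuracy = (TP + TN) / (TP + TN + FP + FN)
TP + TN = 18 + 15 = 33
Total = 18 + 15 + 10 + 2 = 45
Accuracy = 33 / 45 = 11/15

11/15


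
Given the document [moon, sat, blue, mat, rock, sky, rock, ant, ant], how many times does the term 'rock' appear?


Document has 9 words
Scanning for 'rock':
Found at positions: [4, 6]
Count = 2

2


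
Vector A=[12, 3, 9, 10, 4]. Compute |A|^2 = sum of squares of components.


|A|^2 = sum of squared components
A[0]^2 = 12^2 = 144
A[1]^2 = 3^2 = 9
A[2]^2 = 9^2 = 81
A[3]^2 = 10^2 = 100
A[4]^2 = 4^2 = 16
Sum = 144 + 9 + 81 + 100 + 16 = 350

350


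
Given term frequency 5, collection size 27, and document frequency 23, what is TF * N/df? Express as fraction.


TF * (N/df)
= 5 * (27/23)
= 5 * 27/23
= 135/23

135/23


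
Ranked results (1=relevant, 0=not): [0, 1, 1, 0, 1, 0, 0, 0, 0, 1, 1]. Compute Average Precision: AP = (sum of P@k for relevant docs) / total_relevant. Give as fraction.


Computing P@k for each relevant position:
Position 1: not relevant
Position 2: relevant, P@2 = 1/2 = 1/2
Position 3: relevant, P@3 = 2/3 = 2/3
Position 4: not relevant
Position 5: relevant, P@5 = 3/5 = 3/5
Position 6: not relevant
Position 7: not relevant
Position 8: not relevant
Position 9: not relevant
Position 10: relevant, P@10 = 4/10 = 2/5
Position 11: relevant, P@11 = 5/11 = 5/11
Sum of P@k = 1/2 + 2/3 + 3/5 + 2/5 + 5/11 = 173/66
AP = 173/66 / 5 = 173/330

173/330


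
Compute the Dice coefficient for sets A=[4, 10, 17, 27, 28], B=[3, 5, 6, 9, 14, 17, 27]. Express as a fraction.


A intersect B = [17, 27]
|A intersect B| = 2
|A| = 5, |B| = 7
Dice = 2*2 / (5+7)
= 4 / 12 = 1/3

1/3


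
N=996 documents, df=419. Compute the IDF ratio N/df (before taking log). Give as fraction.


IDF ratio = N / df
= 996 / 419
= 996/419

996/419


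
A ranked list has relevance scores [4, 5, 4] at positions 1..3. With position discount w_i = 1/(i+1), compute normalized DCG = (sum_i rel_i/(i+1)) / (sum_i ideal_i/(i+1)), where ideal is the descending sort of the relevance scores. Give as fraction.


Position discount weights w_i = 1/(i+1) for i=1..3:
Weights = [1/2, 1/3, 1/4]
Actual relevance: [4, 5, 4]
DCG = 4/2 + 5/3 + 4/4 = 14/3
Ideal relevance (sorted desc): [5, 4, 4]
Ideal DCG = 5/2 + 4/3 + 4/4 = 29/6
nDCG = DCG / ideal_DCG = 14/3 / 29/6 = 28/29

28/29


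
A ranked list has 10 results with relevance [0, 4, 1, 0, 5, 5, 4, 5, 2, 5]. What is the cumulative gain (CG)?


Cumulative Gain = sum of relevance scores
Position 1: rel=0, running sum=0
Position 2: rel=4, running sum=4
Position 3: rel=1, running sum=5
Position 4: rel=0, running sum=5
Position 5: rel=5, running sum=10
Position 6: rel=5, running sum=15
Position 7: rel=4, running sum=19
Position 8: rel=5, running sum=24
Position 9: rel=2, running sum=26
Position 10: rel=5, running sum=31
CG = 31

31


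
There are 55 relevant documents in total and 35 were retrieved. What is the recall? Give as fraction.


Recall = retrieved_relevant / total_relevant
= 35 / 55
= 35 / (35 + 20)
= 7/11

7/11


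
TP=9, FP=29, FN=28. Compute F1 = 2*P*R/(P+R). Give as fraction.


F1 = 2 * P * R / (P + R)
P = TP/(TP+FP) = 9/38 = 9/38
R = TP/(TP+FN) = 9/37 = 9/37
2 * P * R = 2 * 9/38 * 9/37 = 81/703
P + R = 9/38 + 9/37 = 675/1406
F1 = 81/703 / 675/1406 = 6/25

6/25


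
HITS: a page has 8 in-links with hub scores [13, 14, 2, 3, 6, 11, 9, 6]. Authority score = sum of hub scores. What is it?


Authority = sum of hub scores of in-linkers
In-link 1: hub score = 13
In-link 2: hub score = 14
In-link 3: hub score = 2
In-link 4: hub score = 3
In-link 5: hub score = 6
In-link 6: hub score = 11
In-link 7: hub score = 9
In-link 8: hub score = 6
Authority = 13 + 14 + 2 + 3 + 6 + 11 + 9 + 6 = 64

64


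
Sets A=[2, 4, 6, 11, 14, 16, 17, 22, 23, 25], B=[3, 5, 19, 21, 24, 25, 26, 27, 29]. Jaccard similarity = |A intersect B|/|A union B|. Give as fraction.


A intersect B = [25]
|A intersect B| = 1
A union B = [2, 3, 4, 5, 6, 11, 14, 16, 17, 19, 21, 22, 23, 24, 25, 26, 27, 29]
|A union B| = 18
Jaccard = 1/18 = 1/18

1/18


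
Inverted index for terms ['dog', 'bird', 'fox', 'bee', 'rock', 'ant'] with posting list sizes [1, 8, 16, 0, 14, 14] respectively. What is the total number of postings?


Summing posting list sizes:
'dog': 1 postings
'bird': 8 postings
'fox': 16 postings
'bee': 0 postings
'rock': 14 postings
'ant': 14 postings
Total = 1 + 8 + 16 + 0 + 14 + 14 = 53

53


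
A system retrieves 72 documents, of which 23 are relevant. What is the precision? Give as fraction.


Precision = relevant_retrieved / total_retrieved
= 23 / 72
= 23 / (23 + 49)
= 23/72

23/72


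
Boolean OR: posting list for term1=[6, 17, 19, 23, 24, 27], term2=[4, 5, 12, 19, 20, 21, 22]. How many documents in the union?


Boolean OR: find union of posting lists
term1 docs: [6, 17, 19, 23, 24, 27]
term2 docs: [4, 5, 12, 19, 20, 21, 22]
Union: [4, 5, 6, 12, 17, 19, 20, 21, 22, 23, 24, 27]
|union| = 12

12


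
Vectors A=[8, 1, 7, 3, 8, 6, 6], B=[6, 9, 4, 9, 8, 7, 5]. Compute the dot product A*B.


Dot product = sum of element-wise products
A[0]*B[0] = 8*6 = 48
A[1]*B[1] = 1*9 = 9
A[2]*B[2] = 7*4 = 28
A[3]*B[3] = 3*9 = 27
A[4]*B[4] = 8*8 = 64
A[5]*B[5] = 6*7 = 42
A[6]*B[6] = 6*5 = 30
Sum = 48 + 9 + 28 + 27 + 64 + 42 + 30 = 248

248


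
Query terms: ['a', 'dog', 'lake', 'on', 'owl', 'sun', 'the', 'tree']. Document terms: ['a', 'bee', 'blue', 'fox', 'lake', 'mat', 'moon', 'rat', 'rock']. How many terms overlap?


Query terms: ['a', 'dog', 'lake', 'on', 'owl', 'sun', 'the', 'tree']
Document terms: ['a', 'bee', 'blue', 'fox', 'lake', 'mat', 'moon', 'rat', 'rock']
Common terms: ['a', 'lake']
Overlap count = 2

2


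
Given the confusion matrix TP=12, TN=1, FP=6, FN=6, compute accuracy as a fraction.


Accuracy = (TP + TN) / (TP + TN + FP + FN)
TP + TN = 12 + 1 = 13
Total = 12 + 1 + 6 + 6 = 25
Accuracy = 13 / 25 = 13/25

13/25


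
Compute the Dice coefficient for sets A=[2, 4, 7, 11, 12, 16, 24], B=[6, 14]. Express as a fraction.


A intersect B = []
|A intersect B| = 0
|A| = 7, |B| = 2
Dice = 2*0 / (7+2)
= 0 / 9 = 0

0


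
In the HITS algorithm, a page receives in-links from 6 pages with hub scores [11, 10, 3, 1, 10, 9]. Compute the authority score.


Authority = sum of hub scores of in-linkers
In-link 1: hub score = 11
In-link 2: hub score = 10
In-link 3: hub score = 3
In-link 4: hub score = 1
In-link 5: hub score = 10
In-link 6: hub score = 9
Authority = 11 + 10 + 3 + 1 + 10 + 9 = 44

44


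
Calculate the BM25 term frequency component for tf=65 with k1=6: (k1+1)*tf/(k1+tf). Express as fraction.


BM25 TF component = (k1+1)*tf / (k1+tf)
k1 = 6, tf = 65
Numerator = (6+1)*65 = 455
Denominator = 6 + 65 = 71
= 455/71 = 455/71

455/71


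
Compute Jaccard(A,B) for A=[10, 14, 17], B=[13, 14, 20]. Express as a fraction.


A intersect B = [14]
|A intersect B| = 1
A union B = [10, 13, 14, 17, 20]
|A union B| = 5
Jaccard = 1/5 = 1/5

1/5


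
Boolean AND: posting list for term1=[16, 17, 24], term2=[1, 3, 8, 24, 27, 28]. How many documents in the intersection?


Boolean AND: find intersection of posting lists
term1 docs: [16, 17, 24]
term2 docs: [1, 3, 8, 24, 27, 28]
Intersection: [24]
|intersection| = 1

1


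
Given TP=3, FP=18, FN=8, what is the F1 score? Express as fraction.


F1 = 2 * P * R / (P + R)
P = TP/(TP+FP) = 3/21 = 1/7
R = TP/(TP+FN) = 3/11 = 3/11
2 * P * R = 2 * 1/7 * 3/11 = 6/77
P + R = 1/7 + 3/11 = 32/77
F1 = 6/77 / 32/77 = 3/16

3/16


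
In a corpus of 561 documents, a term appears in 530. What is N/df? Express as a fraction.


IDF ratio = N / df
= 561 / 530
= 561/530

561/530


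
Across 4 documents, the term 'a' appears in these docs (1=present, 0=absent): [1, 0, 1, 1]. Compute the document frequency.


Checking each document for 'a':
Doc 1: present
Doc 2: absent
Doc 3: present
Doc 4: present
df = sum of presences = 1 + 0 + 1 + 1 = 3

3


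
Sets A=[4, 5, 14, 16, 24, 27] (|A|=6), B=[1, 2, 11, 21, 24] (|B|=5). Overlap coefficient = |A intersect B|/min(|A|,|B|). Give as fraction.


A intersect B = [24]
|A intersect B| = 1
min(|A|, |B|) = min(6, 5) = 5
Overlap = 1 / 5 = 1/5

1/5


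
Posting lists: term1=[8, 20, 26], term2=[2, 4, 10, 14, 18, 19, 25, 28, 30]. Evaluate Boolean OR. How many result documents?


Boolean OR: find union of posting lists
term1 docs: [8, 20, 26]
term2 docs: [2, 4, 10, 14, 18, 19, 25, 28, 30]
Union: [2, 4, 8, 10, 14, 18, 19, 20, 25, 26, 28, 30]
|union| = 12

12


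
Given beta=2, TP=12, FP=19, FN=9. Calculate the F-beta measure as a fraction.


P = TP/(TP+FP) = 12/31 = 12/31
R = TP/(TP+FN) = 12/21 = 4/7
beta^2 = 2^2 = 4
(1 + beta^2) = 5
Numerator = (1+beta^2)*P*R = 240/217
Denominator = beta^2*P + R = 48/31 + 4/7 = 460/217
F_beta = 12/23

12/23


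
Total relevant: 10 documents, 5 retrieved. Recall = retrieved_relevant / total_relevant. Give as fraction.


Recall = retrieved_relevant / total_relevant
= 5 / 10
= 5 / (5 + 5)
= 1/2

1/2


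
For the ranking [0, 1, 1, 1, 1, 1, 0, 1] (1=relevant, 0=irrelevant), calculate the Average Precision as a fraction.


Computing P@k for each relevant position:
Position 1: not relevant
Position 2: relevant, P@2 = 1/2 = 1/2
Position 3: relevant, P@3 = 2/3 = 2/3
Position 4: relevant, P@4 = 3/4 = 3/4
Position 5: relevant, P@5 = 4/5 = 4/5
Position 6: relevant, P@6 = 5/6 = 5/6
Position 7: not relevant
Position 8: relevant, P@8 = 6/8 = 3/4
Sum of P@k = 1/2 + 2/3 + 3/4 + 4/5 + 5/6 + 3/4 = 43/10
AP = 43/10 / 6 = 43/60

43/60


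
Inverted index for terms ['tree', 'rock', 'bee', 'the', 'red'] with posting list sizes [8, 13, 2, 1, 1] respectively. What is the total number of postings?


Summing posting list sizes:
'tree': 8 postings
'rock': 13 postings
'bee': 2 postings
'the': 1 postings
'red': 1 postings
Total = 8 + 13 + 2 + 1 + 1 = 25

25


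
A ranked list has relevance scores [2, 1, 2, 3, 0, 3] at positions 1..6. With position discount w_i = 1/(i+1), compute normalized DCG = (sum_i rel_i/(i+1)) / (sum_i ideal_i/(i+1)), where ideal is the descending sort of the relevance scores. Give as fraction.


Position discount weights w_i = 1/(i+1) for i=1..6:
Weights = [1/2, 1/3, 1/4, 1/5, 1/6, 1/7]
Actual relevance: [2, 1, 2, 3, 0, 3]
DCG = 2/2 + 1/3 + 2/4 + 3/5 + 0/6 + 3/7 = 601/210
Ideal relevance (sorted desc): [3, 3, 2, 2, 1, 0]
Ideal DCG = 3/2 + 3/3 + 2/4 + 2/5 + 1/6 + 0/7 = 107/30
nDCG = DCG / ideal_DCG = 601/210 / 107/30 = 601/749

601/749
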